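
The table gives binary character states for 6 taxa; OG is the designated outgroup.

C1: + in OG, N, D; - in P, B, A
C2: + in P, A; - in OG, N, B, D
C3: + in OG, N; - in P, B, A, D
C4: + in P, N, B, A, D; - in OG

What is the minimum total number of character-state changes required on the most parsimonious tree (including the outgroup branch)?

4

Character polarity is set by the outgroup: the derived state is whichever differs from the outgroup's state, so for C1, C3 the derived state is '-', and for the remaining characters it is '+'.
C1 (derived state '-') is shared by A, B, and P — a synapomorphy uniting that clade.
C2: derived state '+' in A and P only — synapomorphy for {A, P}.
C3 (derived state '-') is shared by A, B, D, and P — a synapomorphy uniting that clade.
C4 (derived state '+') is shared by all ingroup taxa — unites the whole ingroup.
Most parsimonious ingroup topology: ((((P,A),B),D),N).
Changes per character on this tree: C1: 1; C2: 1; C3: 1; C4: 1.
Total = 4.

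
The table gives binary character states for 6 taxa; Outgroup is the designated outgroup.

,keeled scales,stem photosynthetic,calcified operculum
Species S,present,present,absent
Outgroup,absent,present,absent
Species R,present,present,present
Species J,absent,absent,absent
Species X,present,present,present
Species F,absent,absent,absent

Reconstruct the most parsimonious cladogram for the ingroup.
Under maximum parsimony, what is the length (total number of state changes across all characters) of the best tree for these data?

3

Character polarity is set by the outgroup: the derived state is whichever differs from the outgroup's state, so for stem photosynthetic the derived state is 'absent', and for the remaining characters it is 'present'.
Only Species R, Species S, and Species X show the derived state 'present' for keeled scales, supporting them as a clade.
Only Species F and Species J show the derived state 'absent' for stem photosynthetic, supporting them as a clade.
Only Species R and Species X show the derived state 'present' for calcified operculum, supporting them as a clade.
Most parsimonious ingroup topology: ((Species J,Species F),(Species S,(Species X,Species R))).
Changes per character on this tree: keeled scales: 1; stem photosynthetic: 1; calcified operculum: 1.
Total = 3.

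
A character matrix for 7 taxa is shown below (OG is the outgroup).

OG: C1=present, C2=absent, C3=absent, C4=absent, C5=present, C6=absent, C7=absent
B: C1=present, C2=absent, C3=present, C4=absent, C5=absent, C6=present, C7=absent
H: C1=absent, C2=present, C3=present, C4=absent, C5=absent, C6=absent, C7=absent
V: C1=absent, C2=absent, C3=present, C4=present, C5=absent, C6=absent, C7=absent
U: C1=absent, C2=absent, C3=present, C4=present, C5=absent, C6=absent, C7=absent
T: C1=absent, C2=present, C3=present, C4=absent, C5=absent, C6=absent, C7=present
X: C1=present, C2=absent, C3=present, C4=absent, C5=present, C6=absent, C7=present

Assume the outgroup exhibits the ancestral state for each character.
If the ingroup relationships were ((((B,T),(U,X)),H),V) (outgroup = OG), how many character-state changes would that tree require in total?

13

Map each character onto ((((B,T),(U,X)),H),V) (rooted by OG) and count the minimum state changes it requires (Fitch parsimony):
C1: 3; C2: 2; C3: 1; C4: 2; C5: 2; C6: 1; C7: 2.
Total tree length = 13.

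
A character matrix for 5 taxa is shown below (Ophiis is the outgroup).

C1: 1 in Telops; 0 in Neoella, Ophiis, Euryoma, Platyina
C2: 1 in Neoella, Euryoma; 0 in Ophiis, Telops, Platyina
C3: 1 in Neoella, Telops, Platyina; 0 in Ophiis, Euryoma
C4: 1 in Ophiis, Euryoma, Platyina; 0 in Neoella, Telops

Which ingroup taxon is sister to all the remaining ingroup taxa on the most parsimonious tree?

Character polarity is set by the outgroup: the derived state is whichever differs from the outgroup's state, so for C4 the derived state is '0', and for the remaining characters it is '1'.
C1 (derived state '1') is unique to Telops (autapomorphy; uninformative for grouping).
C2 groups Euryoma and Neoella, which is incompatible with the clades supported by the remaining characters; treating it as convergent (homoplasy) costs fewer steps than any alternative tree.
C3: derived state '1' in Neoella, Platyina, and Telops only — synapomorphy for {Neoella, Platyina, Telops}.
C4 (derived state '0') is shared by Neoella and Telops — a synapomorphy uniting that clade.
Most parsimonious ingroup topology: (((Telops,Neoella),Platyina),Euryoma).
Euryoma is sister to the clade containing all other ingroup taxa, so it is the earliest-diverging (most basal) ingroup lineage.

Euryoma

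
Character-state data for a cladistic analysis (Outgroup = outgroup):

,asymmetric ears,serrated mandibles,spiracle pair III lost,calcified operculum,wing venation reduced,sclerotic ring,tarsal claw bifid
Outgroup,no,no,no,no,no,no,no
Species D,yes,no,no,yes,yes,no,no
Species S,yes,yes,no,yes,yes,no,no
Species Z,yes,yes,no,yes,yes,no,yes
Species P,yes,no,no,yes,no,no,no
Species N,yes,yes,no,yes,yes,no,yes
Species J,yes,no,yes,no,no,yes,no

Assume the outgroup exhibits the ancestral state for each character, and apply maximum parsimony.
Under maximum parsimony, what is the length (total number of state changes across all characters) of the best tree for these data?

The outgroup has state 'no' for every character, so 'yes' is the derived state throughout.
asymmetric ears (derived state 'yes') is shared by all ingroup taxa — unites the whole ingroup.
Only Species N, Species S, and Species Z show the derived state 'yes' for serrated mandibles, supporting them as a clade.
spiracle pair III lost (derived state 'yes') is unique to Species J (autapomorphy; uninformative for grouping).
Only Species D, Species N, Species P, Species S, and Species Z show the derived state 'yes' for calcified operculum, supporting them as a clade.
wing venation reduced: derived state 'yes' in Species D, Species N, Species S, and Species Z only — synapomorphy for {Species D, Species N, Species S, Species Z}.
sclerotic ring: derived state 'yes' in Species J only — an autapomorphy, so it tells us nothing about relationships among taxa.
Only Species N and Species Z show the derived state 'yes' for tarsal claw bifid, supporting them as a clade.
Most parsimonious ingroup topology: (((Species D,(Species S,(Species Z,Species N))),Species P),Species J).
Changes per character on this tree: asymmetric ears: 1; serrated mandibles: 1; spiracle pair III lost: 1; calcified operculum: 1; wing venation reduced: 1; sclerotic ring: 1; tarsal claw bifid: 1.
Total = 7.

7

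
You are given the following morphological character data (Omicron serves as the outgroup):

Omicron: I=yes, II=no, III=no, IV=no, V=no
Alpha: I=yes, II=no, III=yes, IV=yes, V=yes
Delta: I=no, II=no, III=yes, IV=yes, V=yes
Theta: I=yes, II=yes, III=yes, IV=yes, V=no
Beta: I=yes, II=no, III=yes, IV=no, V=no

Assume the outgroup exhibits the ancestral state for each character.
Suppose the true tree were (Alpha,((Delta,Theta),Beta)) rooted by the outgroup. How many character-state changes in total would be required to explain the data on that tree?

Map each character onto (Alpha,((Delta,Theta),Beta)) (rooted by Omicron) and count the minimum state changes it requires (Fitch parsimony):
I: 1; II: 1; III: 1; IV: 2; V: 2.
Total tree length = 7.

7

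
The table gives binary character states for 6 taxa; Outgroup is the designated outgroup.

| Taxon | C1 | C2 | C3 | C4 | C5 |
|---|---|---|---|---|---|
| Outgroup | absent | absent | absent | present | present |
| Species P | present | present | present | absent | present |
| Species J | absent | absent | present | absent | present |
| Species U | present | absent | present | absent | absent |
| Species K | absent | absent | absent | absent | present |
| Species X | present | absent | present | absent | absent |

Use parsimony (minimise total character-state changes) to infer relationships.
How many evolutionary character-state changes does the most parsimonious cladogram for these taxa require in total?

Character polarity is set by the outgroup: the derived state is whichever differs from the outgroup's state, so for C4, C5 the derived state is 'absent', and for the remaining characters it is 'present'.
C1 (derived state 'present') is shared by Species P, Species U, and Species X — a synapomorphy uniting that clade.
C2 (derived state 'present') is unique to Species P (autapomorphy; uninformative for grouping).
C3: derived state 'present' in Species J, Species P, Species U, and Species X only — synapomorphy for {Species J, Species P, Species U, Species X}.
C4 (derived state 'absent') is shared by all ingroup taxa — unites the whole ingroup.
C5: derived state 'absent' in Species U and Species X only — synapomorphy for {Species U, Species X}.
Most parsimonious ingroup topology: (((Species P,(Species U,Species X)),Species J),Species K).
Changes per character on this tree: C1: 1; C2: 1; C3: 1; C4: 1; C5: 1.
Total = 5.

5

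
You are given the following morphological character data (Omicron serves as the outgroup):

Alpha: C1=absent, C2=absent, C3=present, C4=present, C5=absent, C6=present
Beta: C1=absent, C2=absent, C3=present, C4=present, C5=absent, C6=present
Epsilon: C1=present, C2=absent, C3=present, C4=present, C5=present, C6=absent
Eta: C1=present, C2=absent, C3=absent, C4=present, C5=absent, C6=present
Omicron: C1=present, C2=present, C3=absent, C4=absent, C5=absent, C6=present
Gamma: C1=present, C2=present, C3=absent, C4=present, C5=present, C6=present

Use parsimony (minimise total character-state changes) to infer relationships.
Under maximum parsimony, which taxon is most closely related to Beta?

Alpha

Character polarity is set by the outgroup: the derived state is whichever differs from the outgroup's state, so for C1, C2, C6 the derived state is 'absent', and for the remaining characters it is 'present'.
Only Alpha and Beta show the derived state 'absent' for C1, supporting them as a clade.
C2 (derived state 'absent') is shared by Alpha, Beta, Epsilon, and Eta — a synapomorphy uniting that clade.
C3 (derived state 'present') is shared by Alpha, Beta, and Epsilon — a synapomorphy uniting that clade.
C4 (derived state 'present') is shared by all ingroup taxa — unites the whole ingroup.
C5 groups Epsilon and Gamma, which is incompatible with the clades supported by the remaining characters; treating it as convergent (homoplasy) costs fewer steps than any alternative tree.
C6 (derived state 'absent') is unique to Epsilon (autapomorphy; uninformative for grouping).
Most parsimonious ingroup topology: (Gamma,(((Beta,Alpha),Epsilon),Eta)).
Beta and Alpha form a cherry on this tree, so they are sister taxa.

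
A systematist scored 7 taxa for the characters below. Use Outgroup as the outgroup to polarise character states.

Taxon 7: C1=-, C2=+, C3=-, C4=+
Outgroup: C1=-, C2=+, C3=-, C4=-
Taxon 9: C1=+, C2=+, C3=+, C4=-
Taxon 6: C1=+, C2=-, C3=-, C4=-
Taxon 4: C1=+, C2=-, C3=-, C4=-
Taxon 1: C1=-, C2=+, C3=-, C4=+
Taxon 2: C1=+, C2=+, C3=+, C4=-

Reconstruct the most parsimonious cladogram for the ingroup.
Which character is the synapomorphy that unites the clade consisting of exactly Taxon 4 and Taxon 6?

Character polarity is set by the outgroup: the derived state is whichever differs from the outgroup's state, so for C2 the derived state is '-', and for the remaining characters it is '+'.
C1 (derived state '+') is shared by Taxon 2, Taxon 4, Taxon 6, and Taxon 9 — a synapomorphy uniting that clade.
Only Taxon 4 and Taxon 6 show the derived state '-' for C2, supporting them as a clade.
C3: derived state '+' in Taxon 2 and Taxon 9 only — synapomorphy for {Taxon 2, Taxon 9}.
C4 (derived state '+') is shared by Taxon 1 and Taxon 7 — a synapomorphy uniting that clade.
Most parsimonious ingroup topology: (((Taxon 2,Taxon 9),(Taxon 6,Taxon 4)),(Taxon 7,Taxon 1)).
The clade {Taxon 4, Taxon 6} is supported by C2: its derived state '-' occurs in exactly those taxa and in no other taxon (including the outgroup).

C2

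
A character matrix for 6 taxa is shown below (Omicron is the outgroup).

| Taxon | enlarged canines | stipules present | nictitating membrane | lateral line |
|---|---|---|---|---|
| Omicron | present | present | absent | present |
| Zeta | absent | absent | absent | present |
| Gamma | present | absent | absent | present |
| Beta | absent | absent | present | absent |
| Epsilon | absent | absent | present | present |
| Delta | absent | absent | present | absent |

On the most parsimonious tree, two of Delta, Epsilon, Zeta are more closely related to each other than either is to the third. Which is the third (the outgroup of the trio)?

Character polarity is set by the outgroup: the derived state is whichever differs from the outgroup's state, so for enlarged canines, stipules present, lateral line the derived state is 'absent', and for the remaining characters it is 'present'.
enlarged canines (derived state 'absent') is shared by Beta, Delta, Epsilon, and Zeta — a synapomorphy uniting that clade.
stipules present (derived state 'absent') is shared by all ingroup taxa — unites the whole ingroup.
Only Beta, Delta, and Epsilon show the derived state 'present' for nictitating membrane, supporting them as a clade.
lateral line: derived state 'absent' in Beta and Delta only — synapomorphy for {Beta, Delta}.
Most parsimonious ingroup topology: ((Zeta,((Beta,Delta),Epsilon)),Gamma).
Epsilon and Delta share a more recent common ancestor with each other than either does with Zeta, so Zeta is the least closely related of the three.

Zeta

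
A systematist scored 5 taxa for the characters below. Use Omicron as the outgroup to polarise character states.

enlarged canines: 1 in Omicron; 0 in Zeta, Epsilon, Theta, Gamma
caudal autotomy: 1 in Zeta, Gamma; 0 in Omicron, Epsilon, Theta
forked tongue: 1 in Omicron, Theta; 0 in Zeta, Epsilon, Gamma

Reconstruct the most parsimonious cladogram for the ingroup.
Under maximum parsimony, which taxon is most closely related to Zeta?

Gamma

Character polarity is set by the outgroup: the derived state is whichever differs from the outgroup's state, so for enlarged canines, forked tongue the derived state is '0', and for the remaining characters it is '1'.
enlarged canines (derived state '0') is shared by all ingroup taxa — unites the whole ingroup.
caudal autotomy: derived state '1' in Gamma and Zeta only — synapomorphy for {Gamma, Zeta}.
Only Epsilon, Gamma, and Zeta show the derived state '0' for forked tongue, supporting them as a clade.
Most parsimonious ingroup topology: (((Zeta,Gamma),Epsilon),Theta).
Zeta and Gamma form a cherry on this tree, so they are sister taxa.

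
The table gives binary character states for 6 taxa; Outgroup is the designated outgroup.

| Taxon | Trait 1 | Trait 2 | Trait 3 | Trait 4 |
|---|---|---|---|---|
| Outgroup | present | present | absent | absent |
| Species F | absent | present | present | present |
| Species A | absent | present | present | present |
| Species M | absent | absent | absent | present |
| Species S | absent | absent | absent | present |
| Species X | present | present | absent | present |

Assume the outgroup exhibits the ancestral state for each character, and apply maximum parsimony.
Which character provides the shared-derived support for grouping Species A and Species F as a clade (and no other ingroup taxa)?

Character polarity is set by the outgroup: the derived state is whichever differs from the outgroup's state, so for Trait 1, Trait 2 the derived state is 'absent', and for the remaining characters it is 'present'.
Only Species A, Species F, Species M, and Species S show the derived state 'absent' for Trait 1, supporting them as a clade.
Trait 2 (derived state 'absent') is shared by Species M and Species S — a synapomorphy uniting that clade.
Trait 3: derived state 'present' in Species A and Species F only — synapomorphy for {Species A, Species F}.
All ingroup taxa share the derived state 'present' for Trait 4; it defines the ingroup but does not resolve relationships within it.
Most parsimonious ingroup topology: (((Species F,Species A),(Species M,Species S)),Species X).
The clade {Species A, Species F} is supported by Trait 3: its derived state 'present' occurs in exactly those taxa and in no other taxon (including the outgroup).

Trait 3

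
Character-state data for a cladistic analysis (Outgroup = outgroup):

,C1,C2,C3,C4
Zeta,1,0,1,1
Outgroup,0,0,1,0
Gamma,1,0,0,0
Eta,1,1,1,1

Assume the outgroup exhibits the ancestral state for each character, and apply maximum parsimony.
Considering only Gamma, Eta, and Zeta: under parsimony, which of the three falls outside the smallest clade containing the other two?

Gamma

Character polarity is set by the outgroup: the derived state is whichever differs from the outgroup's state, so for C3 the derived state is '0', and for the remaining characters it is '1'.
All ingroup taxa share the derived state '1' for C1; it defines the ingroup but does not resolve relationships within it.
C2: derived state '1' in Eta only — an autapomorphy, so it tells us nothing about relationships among taxa.
C3: derived state '0' in Gamma only — an autapomorphy, so it tells us nothing about relationships among taxa.
Only Eta and Zeta show the derived state '1' for C4, supporting them as a clade.
Most parsimonious ingroup topology: ((Eta,Zeta),Gamma).
Zeta and Eta share a more recent common ancestor with each other than either does with Gamma, so Gamma is the least closely related of the three.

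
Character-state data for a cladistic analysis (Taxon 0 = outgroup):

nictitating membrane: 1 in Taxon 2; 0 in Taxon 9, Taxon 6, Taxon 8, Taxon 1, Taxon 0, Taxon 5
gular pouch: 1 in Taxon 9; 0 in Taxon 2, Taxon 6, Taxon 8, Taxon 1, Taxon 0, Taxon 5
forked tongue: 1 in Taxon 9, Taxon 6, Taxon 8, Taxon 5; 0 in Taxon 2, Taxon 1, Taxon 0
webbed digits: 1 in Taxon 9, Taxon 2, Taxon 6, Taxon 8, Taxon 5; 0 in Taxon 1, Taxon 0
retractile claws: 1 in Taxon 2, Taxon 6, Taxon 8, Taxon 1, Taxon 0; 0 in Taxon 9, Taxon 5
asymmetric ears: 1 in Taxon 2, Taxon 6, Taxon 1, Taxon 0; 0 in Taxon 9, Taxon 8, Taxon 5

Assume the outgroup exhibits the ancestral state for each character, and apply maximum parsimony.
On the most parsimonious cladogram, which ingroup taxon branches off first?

Character polarity is set by the outgroup: the derived state is whichever differs from the outgroup's state, so for retractile claws, asymmetric ears the derived state is '0', and for the remaining characters it is '1'.
nictitating membrane: derived state '1' in Taxon 2 only — an autapomorphy, so it tells us nothing about relationships among taxa.
gular pouch: derived state '1' in Taxon 9 only — an autapomorphy, so it tells us nothing about relationships among taxa.
forked tongue (derived state '1') is shared by Taxon 5, Taxon 6, Taxon 8, and Taxon 9 — a synapomorphy uniting that clade.
Only Taxon 2, Taxon 5, Taxon 6, Taxon 8, and Taxon 9 show the derived state '1' for webbed digits, supporting them as a clade.
retractile claws (derived state '0') is shared by Taxon 5 and Taxon 9 — a synapomorphy uniting that clade.
asymmetric ears (derived state '0') is shared by Taxon 5, Taxon 8, and Taxon 9 — a synapomorphy uniting that clade.
Most parsimonious ingroup topology: (((Taxon 6,((Taxon 9,Taxon 5),Taxon 8)),Taxon 2),Taxon 1).
Taxon 1 is sister to the clade containing all other ingroup taxa, so it is the earliest-diverging (most basal) ingroup lineage.

Taxon 1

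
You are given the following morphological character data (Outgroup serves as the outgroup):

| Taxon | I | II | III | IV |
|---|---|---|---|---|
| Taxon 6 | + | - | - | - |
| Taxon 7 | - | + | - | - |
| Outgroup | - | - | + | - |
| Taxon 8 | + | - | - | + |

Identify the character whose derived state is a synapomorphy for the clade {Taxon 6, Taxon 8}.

Character polarity is set by the outgroup: the derived state is whichever differs from the outgroup's state, so for III the derived state is '-', and for the remaining characters it is '+'.
I (derived state '+') is shared by Taxon 6 and Taxon 8 — a synapomorphy uniting that clade.
II: derived state '+' in Taxon 7 only — an autapomorphy, so it tells us nothing about relationships among taxa.
All ingroup taxa share the derived state '-' for III; it defines the ingroup but does not resolve relationships within it.
IV (derived state '+') is unique to Taxon 8 (autapomorphy; uninformative for grouping).
Most parsimonious ingroup topology: ((Taxon 8,Taxon 6),Taxon 7).
The clade {Taxon 6, Taxon 8} is supported by I: its derived state '+' occurs in exactly those taxa and in no other taxon (including the outgroup).

I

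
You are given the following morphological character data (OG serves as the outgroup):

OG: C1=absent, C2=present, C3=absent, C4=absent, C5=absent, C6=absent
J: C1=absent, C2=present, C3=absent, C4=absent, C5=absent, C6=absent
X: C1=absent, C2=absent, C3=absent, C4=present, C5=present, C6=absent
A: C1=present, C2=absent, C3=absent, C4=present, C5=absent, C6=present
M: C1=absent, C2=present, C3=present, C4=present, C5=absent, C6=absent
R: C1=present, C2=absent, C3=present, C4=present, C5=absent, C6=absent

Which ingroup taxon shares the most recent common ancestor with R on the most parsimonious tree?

Character polarity is set by the outgroup: the derived state is whichever differs from the outgroup's state, so for C2 the derived state is 'absent', and for the remaining characters it is 'present'.
Only A and R show the derived state 'present' for C1, supporting them as a clade.
C2: derived state 'absent' in A, R, and X only — synapomorphy for {A, R, X}.
C3 (state 'present') occurs in M and R but conflicts with the nesting implied by the other characters — most parsimoniously interpreted as homoplasy.
Only A, M, R, and X show the derived state 'present' for C4, supporting them as a clade.
C5: derived state 'present' in X only — an autapomorphy, so it tells us nothing about relationships among taxa.
C6: derived state 'present' in A only — an autapomorphy, so it tells us nothing about relationships among taxa.
Most parsimonious ingroup topology: (J,((X,(A,R)),M)).
R and A form a cherry on this tree, so they are sister taxa.

A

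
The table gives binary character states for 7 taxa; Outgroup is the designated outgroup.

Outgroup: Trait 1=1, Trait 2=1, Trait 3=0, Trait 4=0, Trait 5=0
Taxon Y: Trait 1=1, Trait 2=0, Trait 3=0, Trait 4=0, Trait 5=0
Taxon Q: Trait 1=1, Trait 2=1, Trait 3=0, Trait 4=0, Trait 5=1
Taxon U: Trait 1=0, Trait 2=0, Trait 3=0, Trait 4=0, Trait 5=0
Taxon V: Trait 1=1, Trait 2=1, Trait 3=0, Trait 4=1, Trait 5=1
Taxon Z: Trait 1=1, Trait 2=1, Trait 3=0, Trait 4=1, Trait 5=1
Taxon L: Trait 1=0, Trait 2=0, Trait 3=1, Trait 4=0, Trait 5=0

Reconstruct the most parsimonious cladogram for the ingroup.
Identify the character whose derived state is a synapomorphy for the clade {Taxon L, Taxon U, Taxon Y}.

Trait 2

Character polarity is set by the outgroup: the derived state is whichever differs from the outgroup's state, so for Trait 1, Trait 2 the derived state is '0', and for the remaining characters it is '1'.
Trait 1: derived state '0' in Taxon L and Taxon U only — synapomorphy for {Taxon L, Taxon U}.
Only Taxon L, Taxon U, and Taxon Y show the derived state '0' for Trait 2, supporting them as a clade.
Trait 3: derived state '1' in Taxon L only — an autapomorphy, so it tells us nothing about relationships among taxa.
Only Taxon V and Taxon Z show the derived state '1' for Trait 4, supporting them as a clade.
Trait 5: derived state '1' in Taxon Q, Taxon V, and Taxon Z only — synapomorphy for {Taxon Q, Taxon V, Taxon Z}.
Most parsimonious ingroup topology: ((Taxon Y,(Taxon U,Taxon L)),(Taxon Q,(Taxon V,Taxon Z))).
The clade {Taxon L, Taxon U, Taxon Y} is supported by Trait 2: its derived state '0' occurs in exactly those taxa and in no other taxon (including the outgroup).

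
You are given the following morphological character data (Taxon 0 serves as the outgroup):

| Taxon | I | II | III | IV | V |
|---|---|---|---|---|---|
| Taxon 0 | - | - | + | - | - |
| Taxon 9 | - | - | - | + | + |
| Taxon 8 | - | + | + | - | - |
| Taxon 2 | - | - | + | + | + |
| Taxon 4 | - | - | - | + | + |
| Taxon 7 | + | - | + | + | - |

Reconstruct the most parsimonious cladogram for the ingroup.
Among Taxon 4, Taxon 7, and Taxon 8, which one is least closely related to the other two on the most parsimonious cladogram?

Taxon 8

Character polarity is set by the outgroup: the derived state is whichever differs from the outgroup's state, so for III the derived state is '-', and for the remaining characters it is '+'.
I (derived state '+') is unique to Taxon 7 (autapomorphy; uninformative for grouping).
II (derived state '+') is unique to Taxon 8 (autapomorphy; uninformative for grouping).
III (derived state '-') is shared by Taxon 4 and Taxon 9 — a synapomorphy uniting that clade.
Only Taxon 2, Taxon 4, Taxon 7, and Taxon 9 show the derived state '+' for IV, supporting them as a clade.
V (derived state '+') is shared by Taxon 2, Taxon 4, and Taxon 9 — a synapomorphy uniting that clade.
Most parsimonious ingroup topology: ((((Taxon 9,Taxon 4),Taxon 2),Taxon 7),Taxon 8).
Taxon 7 and Taxon 4 share a more recent common ancestor with each other than either does with Taxon 8, so Taxon 8 is the least closely related of the three.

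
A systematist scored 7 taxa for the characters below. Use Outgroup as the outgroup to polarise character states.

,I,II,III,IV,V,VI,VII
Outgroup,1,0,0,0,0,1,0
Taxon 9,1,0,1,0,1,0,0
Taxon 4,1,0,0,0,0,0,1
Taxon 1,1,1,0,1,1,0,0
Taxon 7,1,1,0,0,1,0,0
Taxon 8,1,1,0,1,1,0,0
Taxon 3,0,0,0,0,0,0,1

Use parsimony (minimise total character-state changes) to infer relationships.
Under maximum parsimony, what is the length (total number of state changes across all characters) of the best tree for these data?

Character polarity is set by the outgroup: the derived state is whichever differs from the outgroup's state, so for I, VI the derived state is '0', and for the remaining characters it is '1'.
I: derived state '0' in Taxon 3 only — an autapomorphy, so it tells us nothing about relationships among taxa.
II: derived state '1' in Taxon 1, Taxon 7, and Taxon 8 only — synapomorphy for {Taxon 1, Taxon 7, Taxon 8}.
III (derived state '1') is unique to Taxon 9 (autapomorphy; uninformative for grouping).
IV (derived state '1') is shared by Taxon 1 and Taxon 8 — a synapomorphy uniting that clade.
V: derived state '1' in Taxon 1, Taxon 7, Taxon 8, and Taxon 9 only — synapomorphy for {Taxon 1, Taxon 7, Taxon 8, Taxon 9}.
All ingroup taxa share the derived state '0' for VI; it defines the ingroup but does not resolve relationships within it.
Only Taxon 3 and Taxon 4 show the derived state '1' for VII, supporting them as a clade.
Most parsimonious ingroup topology: ((Taxon 9,((Taxon 1,Taxon 8),Taxon 7)),(Taxon 4,Taxon 3)).
Changes per character on this tree: I: 1; II: 1; III: 1; IV: 1; V: 1; VI: 1; VII: 1.
Total = 7.

7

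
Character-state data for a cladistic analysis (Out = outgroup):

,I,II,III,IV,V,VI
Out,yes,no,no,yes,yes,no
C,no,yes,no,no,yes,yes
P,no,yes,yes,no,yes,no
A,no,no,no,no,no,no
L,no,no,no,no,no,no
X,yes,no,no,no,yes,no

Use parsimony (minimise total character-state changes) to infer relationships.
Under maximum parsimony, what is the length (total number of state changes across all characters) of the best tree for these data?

Character polarity is set by the outgroup: the derived state is whichever differs from the outgroup's state, so for I, IV, V the derived state is 'no', and for the remaining characters it is 'yes'.
I: derived state 'no' in A, C, L, and P only — synapomorphy for {A, C, L, P}.
II: derived state 'yes' in C and P only — synapomorphy for {C, P}.
III (derived state 'yes') is unique to P (autapomorphy; uninformative for grouping).
All ingroup taxa share the derived state 'no' for IV; it defines the ingroup but does not resolve relationships within it.
Only A and L show the derived state 'no' for V, supporting them as a clade.
VI (derived state 'yes') is unique to C (autapomorphy; uninformative for grouping).
Most parsimonious ingroup topology: (((C,P),(A,L)),X).
Changes per character on this tree: I: 1; II: 1; III: 1; IV: 1; V: 1; VI: 1.
Total = 6.

6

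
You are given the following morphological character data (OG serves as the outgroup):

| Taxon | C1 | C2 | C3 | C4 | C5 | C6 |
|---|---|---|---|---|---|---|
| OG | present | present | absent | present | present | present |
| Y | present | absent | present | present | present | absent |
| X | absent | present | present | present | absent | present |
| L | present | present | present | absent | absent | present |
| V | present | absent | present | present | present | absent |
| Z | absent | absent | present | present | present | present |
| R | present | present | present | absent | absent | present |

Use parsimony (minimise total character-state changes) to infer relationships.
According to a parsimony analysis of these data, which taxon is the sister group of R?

L

Character polarity is set by the outgroup: the derived state is whichever differs from the outgroup's state, so for C1, C2, C4, C5, C6 the derived state is 'absent', and for the remaining characters it is 'present'.
C1 (state 'absent') occurs in X and Z but conflicts with the nesting implied by the other characters — most parsimoniously interpreted as homoplasy.
C2 (derived state 'absent') is shared by V, Y, and Z — a synapomorphy uniting that clade.
All ingroup taxa share the derived state 'present' for C3; it defines the ingroup but does not resolve relationships within it.
C4: derived state 'absent' in L and R only — synapomorphy for {L, R}.
C5 (derived state 'absent') is shared by L, R, and X — a synapomorphy uniting that clade.
C6 (derived state 'absent') is shared by V and Y — a synapomorphy uniting that clade.
Most parsimonious ingroup topology: (((Y,V),Z),(X,(L,R))).
R and L form a cherry on this tree, so they are sister taxa.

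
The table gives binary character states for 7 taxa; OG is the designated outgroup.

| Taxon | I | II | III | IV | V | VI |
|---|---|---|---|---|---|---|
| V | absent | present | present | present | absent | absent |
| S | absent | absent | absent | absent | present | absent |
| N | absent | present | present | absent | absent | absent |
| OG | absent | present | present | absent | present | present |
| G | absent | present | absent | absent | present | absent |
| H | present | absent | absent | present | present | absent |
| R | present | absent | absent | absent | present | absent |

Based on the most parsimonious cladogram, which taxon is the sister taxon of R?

H

Character polarity is set by the outgroup: the derived state is whichever differs from the outgroup's state, so for II, III, V, VI the derived state is 'absent', and for the remaining characters it is 'present'.
I (derived state 'present') is shared by H and R — a synapomorphy uniting that clade.
Only H, R, and S show the derived state 'absent' for II, supporting them as a clade.
Only G, H, R, and S show the derived state 'absent' for III, supporting them as a clade.
IV (state 'present') occurs in H and V but conflicts with the nesting implied by the other characters — most parsimoniously interpreted as homoplasy.
Only N and V show the derived state 'absent' for V, supporting them as a clade.
All ingroup taxa share the derived state 'absent' for VI; it defines the ingroup but does not resolve relationships within it.
Most parsimonious ingroup topology: ((G,((H,R),S)),(V,N)).
R and H form a cherry on this tree, so they are sister taxa.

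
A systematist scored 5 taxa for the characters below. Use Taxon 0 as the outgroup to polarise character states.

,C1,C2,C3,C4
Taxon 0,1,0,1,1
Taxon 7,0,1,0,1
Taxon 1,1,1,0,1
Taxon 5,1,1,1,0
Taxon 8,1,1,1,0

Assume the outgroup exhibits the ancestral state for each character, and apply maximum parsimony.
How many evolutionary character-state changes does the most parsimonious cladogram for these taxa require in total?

Character polarity is set by the outgroup: the derived state is whichever differs from the outgroup's state, so for C1, C3, C4 the derived state is '0', and for the remaining characters it is '1'.
C1 (derived state '0') is unique to Taxon 7 (autapomorphy; uninformative for grouping).
C2 (derived state '1') is shared by all ingroup taxa — unites the whole ingroup.
Only Taxon 1 and Taxon 7 show the derived state '0' for C3, supporting them as a clade.
Only Taxon 5 and Taxon 8 show the derived state '0' for C4, supporting them as a clade.
Most parsimonious ingroup topology: ((Taxon 7,Taxon 1),(Taxon 5,Taxon 8)).
Changes per character on this tree: C1: 1; C2: 1; C3: 1; C4: 1.
Total = 4.

4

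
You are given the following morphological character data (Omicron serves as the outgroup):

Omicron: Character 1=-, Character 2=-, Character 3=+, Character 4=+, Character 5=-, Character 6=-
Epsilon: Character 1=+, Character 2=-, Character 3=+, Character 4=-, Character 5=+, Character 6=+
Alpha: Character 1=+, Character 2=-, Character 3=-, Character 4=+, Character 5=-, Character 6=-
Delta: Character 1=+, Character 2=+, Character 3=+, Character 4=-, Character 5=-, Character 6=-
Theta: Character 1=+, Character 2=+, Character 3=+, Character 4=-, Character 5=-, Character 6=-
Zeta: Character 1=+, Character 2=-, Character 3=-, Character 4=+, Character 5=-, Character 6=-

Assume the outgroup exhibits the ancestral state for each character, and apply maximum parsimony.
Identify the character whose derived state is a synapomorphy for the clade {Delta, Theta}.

Character polarity is set by the outgroup: the derived state is whichever differs from the outgroup's state, so for Character 3, Character 4 the derived state is '-', and for the remaining characters it is '+'.
Character 1 (derived state '+') is shared by all ingroup taxa — unites the whole ingroup.
Character 2 (derived state '+') is shared by Delta and Theta — a synapomorphy uniting that clade.
Character 3: derived state '-' in Alpha and Zeta only — synapomorphy for {Alpha, Zeta}.
Only Delta, Epsilon, and Theta show the derived state '-' for Character 4, supporting them as a clade.
Character 5 (derived state '+') is unique to Epsilon (autapomorphy; uninformative for grouping).
Character 6: derived state '+' in Epsilon only — an autapomorphy, so it tells us nothing about relationships among taxa.
Most parsimonious ingroup topology: ((Epsilon,(Delta,Theta)),(Alpha,Zeta)).
The clade {Delta, Theta} is supported by Character 2: its derived state '+' occurs in exactly those taxa and in no other taxon (including the outgroup).

Character 2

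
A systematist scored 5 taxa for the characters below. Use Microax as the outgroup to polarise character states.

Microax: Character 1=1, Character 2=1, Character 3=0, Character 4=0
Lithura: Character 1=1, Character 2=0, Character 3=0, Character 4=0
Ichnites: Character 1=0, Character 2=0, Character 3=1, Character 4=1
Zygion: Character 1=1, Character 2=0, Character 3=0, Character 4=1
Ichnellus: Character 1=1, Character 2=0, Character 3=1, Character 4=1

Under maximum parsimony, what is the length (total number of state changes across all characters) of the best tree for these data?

4

Character polarity is set by the outgroup: the derived state is whichever differs from the outgroup's state, so for Character 1, Character 2 the derived state is '0', and for the remaining characters it is '1'.
Character 1 (derived state '0') is unique to Ichnites (autapomorphy; uninformative for grouping).
Character 2 (derived state '0') is shared by all ingroup taxa — unites the whole ingroup.
Character 3: derived state '1' in Ichnellus and Ichnites only — synapomorphy for {Ichnellus, Ichnites}.
Only Ichnellus, Ichnites, and Zygion show the derived state '1' for Character 4, supporting them as a clade.
Most parsimonious ingroup topology: (Lithura,((Ichnites,Ichnellus),Zygion)).
Changes per character on this tree: Character 1: 1; Character 2: 1; Character 3: 1; Character 4: 1.
Total = 4.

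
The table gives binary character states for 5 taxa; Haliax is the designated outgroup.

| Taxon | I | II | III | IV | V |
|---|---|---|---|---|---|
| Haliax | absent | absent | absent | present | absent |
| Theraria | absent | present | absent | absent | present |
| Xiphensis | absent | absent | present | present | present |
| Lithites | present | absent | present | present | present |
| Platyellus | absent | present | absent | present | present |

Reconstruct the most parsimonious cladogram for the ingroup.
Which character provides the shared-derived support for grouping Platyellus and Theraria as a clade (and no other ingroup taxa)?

II

Character polarity is set by the outgroup: the derived state is whichever differs from the outgroup's state, so for IV the derived state is 'absent', and for the remaining characters it is 'present'.
I (derived state 'present') is unique to Lithites (autapomorphy; uninformative for grouping).
II: derived state 'present' in Platyellus and Theraria only — synapomorphy for {Platyellus, Theraria}.
Only Lithites and Xiphensis show the derived state 'present' for III, supporting them as a clade.
IV (derived state 'absent') is unique to Theraria (autapomorphy; uninformative for grouping).
V (derived state 'present') is shared by all ingroup taxa — unites the whole ingroup.
Most parsimonious ingroup topology: ((Theraria,Platyellus),(Xiphensis,Lithites)).
The clade {Platyellus, Theraria} is supported by II: its derived state 'present' occurs in exactly those taxa and in no other taxon (including the outgroup).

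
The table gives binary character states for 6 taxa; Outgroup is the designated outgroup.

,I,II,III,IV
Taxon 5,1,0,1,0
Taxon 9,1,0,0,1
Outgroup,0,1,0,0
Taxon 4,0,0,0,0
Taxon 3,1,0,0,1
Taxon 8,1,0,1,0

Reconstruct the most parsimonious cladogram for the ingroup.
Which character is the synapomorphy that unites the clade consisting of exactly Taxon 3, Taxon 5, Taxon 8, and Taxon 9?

Character polarity is set by the outgroup: the derived state is whichever differs from the outgroup's state, so for II the derived state is '0', and for the remaining characters it is '1'.
I (derived state '1') is shared by Taxon 3, Taxon 5, Taxon 8, and Taxon 9 — a synapomorphy uniting that clade.
All ingroup taxa share the derived state '0' for II; it defines the ingroup but does not resolve relationships within it.
III: derived state '1' in Taxon 5 and Taxon 8 only — synapomorphy for {Taxon 5, Taxon 8}.
IV: derived state '1' in Taxon 3 and Taxon 9 only — synapomorphy for {Taxon 3, Taxon 9}.
Most parsimonious ingroup topology: (Taxon 4,((Taxon 9,Taxon 3),(Taxon 8,Taxon 5))).
The clade {Taxon 3, Taxon 5, Taxon 8, Taxon 9} is supported by I: its derived state '1' occurs in exactly those taxa and in no other taxon (including the outgroup).

I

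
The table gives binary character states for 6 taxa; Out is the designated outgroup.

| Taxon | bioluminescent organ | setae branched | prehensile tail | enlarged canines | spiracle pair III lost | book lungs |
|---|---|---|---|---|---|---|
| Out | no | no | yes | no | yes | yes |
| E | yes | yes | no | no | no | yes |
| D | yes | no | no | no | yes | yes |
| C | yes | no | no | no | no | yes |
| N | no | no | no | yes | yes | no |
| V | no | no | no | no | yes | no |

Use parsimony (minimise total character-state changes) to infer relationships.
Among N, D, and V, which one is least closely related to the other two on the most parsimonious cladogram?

Character polarity is set by the outgroup: the derived state is whichever differs from the outgroup's state, so for prehensile tail, spiracle pair III lost, book lungs the derived state is 'no', and for the remaining characters it is 'yes'.
Only C, D, and E show the derived state 'yes' for bioluminescent organ, supporting them as a clade.
setae branched: derived state 'yes' in E only — an autapomorphy, so it tells us nothing about relationships among taxa.
All ingroup taxa share the derived state 'no' for prehensile tail; it defines the ingroup but does not resolve relationships within it.
enlarged canines: derived state 'yes' in N only — an autapomorphy, so it tells us nothing about relationships among taxa.
spiracle pair III lost (derived state 'no') is shared by C and E — a synapomorphy uniting that clade.
book lungs (derived state 'no') is shared by N and V — a synapomorphy uniting that clade.
Most parsimonious ingroup topology: (((E,C),D),(N,V)).
V and N share a more recent common ancestor with each other than either does with D, so D is the least closely related of the three.

D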